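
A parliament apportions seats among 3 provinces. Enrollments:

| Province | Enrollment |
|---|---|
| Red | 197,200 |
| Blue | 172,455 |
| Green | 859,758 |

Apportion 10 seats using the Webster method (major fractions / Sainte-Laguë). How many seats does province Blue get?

Standard divisor 1229413/10 ≈ 122941.3; standard quotas: Red 1.604, Blue 1.403, Green 6.993.
Rounding to the nearest integer gives Red 2, Blue 1, Green 7 — total 10, matching the house size, so no adjustment is needed.
Blue receives 1.

1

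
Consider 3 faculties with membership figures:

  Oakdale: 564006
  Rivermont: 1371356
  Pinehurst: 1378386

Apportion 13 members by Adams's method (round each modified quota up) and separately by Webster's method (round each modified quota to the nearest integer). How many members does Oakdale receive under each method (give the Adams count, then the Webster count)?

3 and 2

Adams: Oakdale 3, Rivermont 5, Pinehurst 5.
Webster: Oakdale 2, Rivermont 5, Pinehurst 6.
Oakdale gets 3 under Adams and 2 under Webster.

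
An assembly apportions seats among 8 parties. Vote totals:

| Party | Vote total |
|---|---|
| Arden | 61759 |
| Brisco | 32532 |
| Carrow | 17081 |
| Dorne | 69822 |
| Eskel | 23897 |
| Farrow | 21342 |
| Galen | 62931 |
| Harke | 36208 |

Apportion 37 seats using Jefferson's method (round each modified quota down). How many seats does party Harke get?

Standard divisor 325572/37 ≈ 8799.243; standard quotas: Arden 7.019, Brisco 3.697, Carrow 1.941, Dorne 7.935, Eskel 2.716, Farrow 2.425, Galen 7.152, Harke 4.115.
Rounding down gives 7, 3, 1, 7, 2, 2, 7, 4 = 33 seats, so the divisor must be adjusted.
With modified divisor 7900: modified quotas Arden 7.818, Brisco 4.118, Carrow 2.162, Dorne 8.838, Eskel 3.025, Farrow 2.702, Galen 7.966, Harke 4.583.
Rounding down: Arden 7, Brisco 4, Carrow 2, Dorne 8, Eskel 3, Farrow 2, Galen 7, Harke 4 (total 37).
Harke receives 4.

4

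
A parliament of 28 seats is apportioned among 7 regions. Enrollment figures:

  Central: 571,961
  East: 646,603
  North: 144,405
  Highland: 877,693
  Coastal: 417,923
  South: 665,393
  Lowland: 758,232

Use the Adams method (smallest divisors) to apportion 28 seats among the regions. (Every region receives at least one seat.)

Central=4, East=4, North=1, Highland=6, Coastal=3, South=5, Lowland=5

Standard divisor 4082210/28 ≈ 145793.214; standard quotas: Central 3.923, East 4.435, North 0.990, Highland 6.020, Coastal 2.867, South 4.564, Lowland 5.201.
Rounding up gives 4, 5, 1, 7, 3, 5, 6 = 31 seats, so the divisor must be adjusted.
With modified divisor 164000: modified quotas Central 3.488, East 3.943, North 0.881, Highland 5.352, Coastal 2.548, South 4.057, Lowland 4.623.
Rounding up: Central 4, East 4, North 1, Highland 6, Coastal 3, South 5, Lowland 5 (total 28).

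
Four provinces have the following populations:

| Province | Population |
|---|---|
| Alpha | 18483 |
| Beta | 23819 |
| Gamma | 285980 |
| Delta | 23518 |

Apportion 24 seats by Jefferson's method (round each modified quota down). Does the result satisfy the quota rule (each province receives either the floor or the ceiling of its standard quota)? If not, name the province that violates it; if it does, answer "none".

Gamma

Standard quotas: Alpha 1.261, Beta 1.625, Gamma 19.510, Delta 1.604.
Jefferson allocation: Alpha 1, Beta 1, Gamma 21, Delta 1.
Gamma has quota 19.510 (lower 19, upper 20) but receives 21 — outside the quota interval.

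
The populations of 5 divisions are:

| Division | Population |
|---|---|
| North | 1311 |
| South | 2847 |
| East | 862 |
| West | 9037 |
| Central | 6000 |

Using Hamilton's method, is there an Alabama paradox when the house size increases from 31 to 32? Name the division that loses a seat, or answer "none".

none

At 31 seats: North 2, South 5, East 1, West 14, Central 9.
At 32 seats: North 2, South 5, East 1, West 14, Central 10.
No division's allocation decreased.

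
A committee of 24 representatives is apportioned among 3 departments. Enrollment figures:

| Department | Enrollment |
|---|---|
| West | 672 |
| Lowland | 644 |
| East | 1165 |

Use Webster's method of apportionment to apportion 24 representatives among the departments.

West: 7, Lowland: 6, East: 11

Standard divisor 2481/24 ≈ 103.375; standard quotas: West 6.501, Lowland 6.230, East 11.270.
Rounding to the nearest integer gives West 7, Lowland 6, East 11 — total 24, matching the house size, so no adjustment is needed.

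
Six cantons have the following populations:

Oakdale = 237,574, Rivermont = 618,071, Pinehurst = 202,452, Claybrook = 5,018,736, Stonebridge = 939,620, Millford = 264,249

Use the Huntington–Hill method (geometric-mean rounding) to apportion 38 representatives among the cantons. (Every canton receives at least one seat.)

Oakdale: 1, Rivermont: 3, Pinehurst: 1, Claybrook: 27, Stonebridge: 5, Millford: 1

With divisor 188136: modified quotas Oakdale 1.263, Rivermont 3.285, Pinehurst 1.076, Claybrook 26.676, Stonebridge 4.994, Millford 1.405.
Geometric-mean thresholds: Oakdale √(1·2)=1.414, Rivermont √(3·4)=3.464, Pinehurst √(1·2)=1.414, Claybrook √(26·27)=26.495, Stonebridge √(4·5)=4.472, Millford √(1·2)=1.414.
Each quota rounded against its threshold gives Oakdale 1, Rivermont 3, Pinehurst 1, Claybrook 27, Stonebridge 5, Millford 1 (total 38).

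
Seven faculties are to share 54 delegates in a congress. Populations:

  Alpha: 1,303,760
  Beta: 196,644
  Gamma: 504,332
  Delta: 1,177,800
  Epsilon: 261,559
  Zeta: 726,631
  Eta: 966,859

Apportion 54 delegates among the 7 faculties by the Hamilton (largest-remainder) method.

Standard divisor: 5137585 ÷ 54 ≈ 95140.463.
Standard quotas: Alpha 13.7035, Beta 2.0669, Gamma 5.3009, Delta 12.3796, Epsilon 2.7492, Zeta 7.6375, Eta 10.1624.
Lower quotas: Alpha 13, Beta 2, Gamma 5, Delta 12, Epsilon 2, Zeta 7, Eta 10 (sum 51, leaving 3 seats).
Remainders in descending order: Epsilon 0.7492, Alpha 0.7035, Zeta 0.6375, Delta 0.3796, Gamma 0.3009, Eta 0.1624, Beta 0.0669.
Largest remainders: Epsilon, Alpha, Zeta receive the extra seats.

Alpha: 14; Beta: 2; Gamma: 5; Delta: 12; Epsilon: 3; Zeta: 8; Eta: 10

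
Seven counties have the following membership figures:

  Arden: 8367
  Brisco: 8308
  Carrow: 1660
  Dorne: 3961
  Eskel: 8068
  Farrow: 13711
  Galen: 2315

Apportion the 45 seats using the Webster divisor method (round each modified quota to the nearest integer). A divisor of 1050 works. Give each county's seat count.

Arden 8, Brisco 8, Carrow 2, Dorne 4, Eskel 8, Farrow 13, Galen 2

With modified divisor 1050: modified quotas Arden 7.969, Brisco 7.912, Carrow 1.581, Dorne 3.772, Eskel 7.684, Farrow 13.058, Galen 2.205.
Rounding to the nearest integer: Arden 8, Brisco 8, Carrow 2, Dorne 4, Eskel 8, Farrow 13, Galen 2 (total 45).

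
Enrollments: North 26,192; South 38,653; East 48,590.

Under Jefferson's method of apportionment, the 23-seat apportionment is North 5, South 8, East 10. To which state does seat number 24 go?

East

Priority for the next seat is population ÷ (current seats + 1).
Priorities: North 4365.333, South 4294.778, East 4417.273.
Highest priority: East.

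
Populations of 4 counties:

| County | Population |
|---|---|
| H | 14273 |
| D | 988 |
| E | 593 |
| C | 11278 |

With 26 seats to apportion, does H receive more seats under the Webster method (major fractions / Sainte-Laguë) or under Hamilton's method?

Hamilton

Webster: H 13, D 1, E 1, C 11.
Hamilton: H 14, D 1, E 0, C 11.
H gets 13 under Webster and 14 under Hamilton.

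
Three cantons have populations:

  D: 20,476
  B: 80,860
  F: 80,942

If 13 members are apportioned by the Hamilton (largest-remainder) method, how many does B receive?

6

Standard divisor: 182278 ÷ 13 ≈ 14021.385.
Standard quotas: D 1.4603, B 5.7669, F 5.7728.
Lower quotas: D 1, B 5, F 5 (sum 11, leaving 2 seats).
Remainders in descending order: F 0.7728, B 0.7669, D 0.4603.
The surplus seats go to F, B.
B receives 6.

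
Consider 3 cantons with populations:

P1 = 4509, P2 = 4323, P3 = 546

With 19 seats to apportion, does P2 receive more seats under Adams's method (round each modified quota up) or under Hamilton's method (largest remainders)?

Adams: P1 9, P2 8, P3 2.
Hamilton: P1 9, P2 9, P3 1.
P2 gets 8 under Adams and 9 under Hamilton.

Hamilton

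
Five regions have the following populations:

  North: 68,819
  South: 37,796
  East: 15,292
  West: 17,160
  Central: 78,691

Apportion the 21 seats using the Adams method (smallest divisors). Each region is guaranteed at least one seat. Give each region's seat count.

North: 6; South: 4; East: 2; West: 2; Central: 7

Standard divisor 217758/21 ≈ 10369.429; standard quotas: North 6.637, South 3.645, East 1.475, West 1.655, Central 7.589.
Rounding up gives 7, 4, 2, 2, 8 = 23 seats, so the divisor must be adjusted.
With modified divisor 12000: modified quotas North 5.735, South 3.150, East 1.274, West 1.430, Central 6.558.
Rounding up: North 6, South 4, East 2, West 2, Central 7 (total 21).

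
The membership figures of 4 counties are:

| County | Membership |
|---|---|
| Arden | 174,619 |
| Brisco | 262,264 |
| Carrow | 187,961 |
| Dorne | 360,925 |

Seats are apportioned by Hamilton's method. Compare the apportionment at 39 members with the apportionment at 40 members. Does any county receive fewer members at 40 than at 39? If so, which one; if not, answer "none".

At 39 seats: Arden 7, Brisco 10, Carrow 8, Dorne 14.
At 40 seats: Arden 7, Brisco 11, Carrow 7, Dorne 15.
Carrow drops from 8 to 7.

Carrow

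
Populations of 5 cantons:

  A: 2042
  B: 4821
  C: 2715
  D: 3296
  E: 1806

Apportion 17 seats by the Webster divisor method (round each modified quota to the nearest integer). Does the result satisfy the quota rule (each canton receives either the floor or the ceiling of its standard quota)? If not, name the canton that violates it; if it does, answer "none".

Standard quotas: A 2.365, B 5.583, C 3.144, D 3.817, E 2.091.
Webster allocation: A 2, B 6, C 3, D 4, E 2.
Every allocation lies between the lower and upper quota.

none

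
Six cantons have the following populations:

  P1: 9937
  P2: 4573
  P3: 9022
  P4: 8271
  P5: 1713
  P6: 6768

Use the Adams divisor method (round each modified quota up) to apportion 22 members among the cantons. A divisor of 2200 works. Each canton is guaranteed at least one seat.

With modified divisor 2200: modified quotas P1 4.517, P2 2.079, P3 4.101, P4 3.760, P5 0.779, P6 3.076.
Rounding up: P1 5, P2 3, P3 5, P4 4, P5 1, P6 4 (total 22).

P1: 5; P2: 3; P3: 5; P4: 4; P5: 1; P6: 4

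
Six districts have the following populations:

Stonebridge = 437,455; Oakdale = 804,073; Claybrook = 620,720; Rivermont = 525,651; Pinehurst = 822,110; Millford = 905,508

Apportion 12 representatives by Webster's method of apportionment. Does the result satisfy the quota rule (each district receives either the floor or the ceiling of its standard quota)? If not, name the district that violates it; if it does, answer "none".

Standard quotas: Stonebridge 1.276, Oakdale 2.345, Claybrook 1.810, Rivermont 1.533, Pinehurst 2.397, Millford 2.640.
Webster allocation: Stonebridge 1, Oakdale 2, Claybrook 2, Rivermont 2, Pinehurst 2, Millford 3.
Every allocation lies between the lower and upper quota.

none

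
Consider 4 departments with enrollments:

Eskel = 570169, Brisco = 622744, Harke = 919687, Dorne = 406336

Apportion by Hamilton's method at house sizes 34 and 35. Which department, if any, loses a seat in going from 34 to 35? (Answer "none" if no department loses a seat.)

At 34 seats: Eskel 8, Brisco 8, Harke 12, Dorne 6.
At 35 seats: Eskel 8, Brisco 9, Harke 13, Dorne 5.
Dorne drops from 6 to 5.

Dorne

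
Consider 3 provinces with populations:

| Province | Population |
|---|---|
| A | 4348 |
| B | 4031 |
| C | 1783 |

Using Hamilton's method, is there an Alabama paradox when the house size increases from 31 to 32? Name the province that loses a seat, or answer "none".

C

At 31 seats: A 13, B 12, C 6.
At 32 seats: A 14, B 13, C 5.
C drops from 6 to 5.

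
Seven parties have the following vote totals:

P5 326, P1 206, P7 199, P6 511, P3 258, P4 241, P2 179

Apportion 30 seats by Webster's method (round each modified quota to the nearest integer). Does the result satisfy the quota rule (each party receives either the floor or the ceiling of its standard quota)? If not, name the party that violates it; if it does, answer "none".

Standard quotas: P5 5.094, P1 3.219, P7 3.109, P6 7.984, P3 4.031, P4 3.766, P2 2.797.
Webster allocation: P5 5, P1 3, P7 3, P6 8, P3 4, P4 4, P2 3.
Every allocation lies between the lower and upper quota.

none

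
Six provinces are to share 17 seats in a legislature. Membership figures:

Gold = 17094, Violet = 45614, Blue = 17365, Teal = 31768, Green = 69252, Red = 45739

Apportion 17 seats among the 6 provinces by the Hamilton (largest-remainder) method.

The standard divisor is 226832/17 ≈ 13343.059.
Standard quotas: Gold 1.2811, Violet 3.4186, Blue 1.3014, Teal 2.3809, Green 5.1901, Red 3.4279.
Lower quotas: Gold 1, Violet 3, Blue 1, Teal 2, Green 5, Red 3 (sum 15, leaving 2 seats).
Remainders in descending order: Red 0.4279, Violet 0.4186, Teal 0.3809, Blue 0.3014, Gold 0.2811, Green 0.1901.
Largest remainders: Red, Violet receive the extra seats.

Gold=1, Violet=4, Blue=1, Teal=2, Green=5, Red=4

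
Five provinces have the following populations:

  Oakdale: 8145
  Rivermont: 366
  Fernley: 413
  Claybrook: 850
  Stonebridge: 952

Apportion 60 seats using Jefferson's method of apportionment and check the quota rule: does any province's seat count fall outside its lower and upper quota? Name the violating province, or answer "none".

Standard quotas: Oakdale 45.562, Rivermont 2.047, Fernley 2.310, Claybrook 4.755, Stonebridge 5.325.
Jefferson allocation: Oakdale 47, Rivermont 2, Fernley 2, Claybrook 4, Stonebridge 5.
Oakdale has quota 45.562 (lower 45, upper 46) but receives 47 — outside the quota interval.

Oakdale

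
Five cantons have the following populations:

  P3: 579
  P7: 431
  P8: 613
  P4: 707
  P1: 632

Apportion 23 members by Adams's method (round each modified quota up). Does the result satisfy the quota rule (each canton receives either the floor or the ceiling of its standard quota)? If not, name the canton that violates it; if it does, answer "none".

Standard quotas: P3 4.496, P7 3.347, P8 4.760, P4 5.490, P1 4.907.
Adams allocation: P3 5, P7 3, P8 5, P4 5, P1 5.
Every allocation lies between the lower and upper quota.

none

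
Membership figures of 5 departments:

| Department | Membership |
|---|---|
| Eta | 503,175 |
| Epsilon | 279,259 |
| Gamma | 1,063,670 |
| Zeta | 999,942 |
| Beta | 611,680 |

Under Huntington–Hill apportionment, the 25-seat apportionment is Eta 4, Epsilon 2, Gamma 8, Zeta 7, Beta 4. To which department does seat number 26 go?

Beta

Priority for the next seat is population ÷ (√(s·(s+1))).
Priorities: Eta 112513.350, Epsilon 114007.009, Gamma 125354.712, Zeta 133622.870, Beta 136775.806.
Highest priority: Beta.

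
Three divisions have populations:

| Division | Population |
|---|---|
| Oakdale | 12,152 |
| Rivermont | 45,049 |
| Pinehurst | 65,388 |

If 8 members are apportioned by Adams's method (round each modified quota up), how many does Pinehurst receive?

4

Standard divisor 122589/8 ≈ 15323.625; standard quotas: Oakdale 0.793, Rivermont 2.940, Pinehurst 4.267.
Rounding up gives 1, 3, 5 = 9 seats, so the divisor must be adjusted.
With modified divisor 19100: modified quotas Oakdale 0.636, Rivermont 2.359, Pinehurst 3.423.
Rounding up: Oakdale 1, Rivermont 3, Pinehurst 4 (total 8).
Pinehurst receives 4.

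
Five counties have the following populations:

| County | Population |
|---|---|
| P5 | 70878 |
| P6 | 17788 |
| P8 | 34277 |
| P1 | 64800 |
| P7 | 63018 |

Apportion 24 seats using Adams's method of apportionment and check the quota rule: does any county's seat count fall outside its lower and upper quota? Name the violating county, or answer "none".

Standard quotas: P5 6.784, P6 1.702, P8 3.281, P1 6.202, P7 6.031.
Adams allocation: P5 7, P6 2, P8 3, P1 6, P7 6.
Every allocation lies between the lower and upper quota.

none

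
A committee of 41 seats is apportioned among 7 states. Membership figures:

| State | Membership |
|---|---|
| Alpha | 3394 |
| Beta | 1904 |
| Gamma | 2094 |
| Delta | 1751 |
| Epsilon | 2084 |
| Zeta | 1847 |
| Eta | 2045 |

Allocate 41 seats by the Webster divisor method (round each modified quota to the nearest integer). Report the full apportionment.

Standard divisor 15119/41 ≈ 368.756; standard quotas: Alpha 9.204, Beta 5.163, Gamma 5.679, Delta 4.748, Epsilon 5.651, Zeta 5.009, Eta 5.546.
Rounding to the nearest integer gives 9, 5, 6, 5, 6, 5, 6 = 42 seats, so the divisor must be adjusted.
With modified divisor 375: modified quotas Alpha 9.051, Beta 5.077, Gamma 5.584, Delta 4.669, Epsilon 5.557, Zeta 4.925, Eta 5.453.
Rounding to the nearest integer: Alpha 9, Beta 5, Gamma 6, Delta 5, Epsilon 6, Zeta 5, Eta 5 (total 41).

Alpha 9, Beta 5, Gamma 6, Delta 5, Epsilon 6, Zeta 5, Eta 5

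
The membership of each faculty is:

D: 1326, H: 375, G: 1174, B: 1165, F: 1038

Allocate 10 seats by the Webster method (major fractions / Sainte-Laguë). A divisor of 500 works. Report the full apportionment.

With modified divisor 500: modified quotas D 2.652, H 0.750, G 2.348, B 2.330, F 2.076.
Rounding to the nearest integer: D 3, H 1, G 2, B 2, F 2 (total 10).

D: 3; H: 1; G: 2; B: 2; F: 2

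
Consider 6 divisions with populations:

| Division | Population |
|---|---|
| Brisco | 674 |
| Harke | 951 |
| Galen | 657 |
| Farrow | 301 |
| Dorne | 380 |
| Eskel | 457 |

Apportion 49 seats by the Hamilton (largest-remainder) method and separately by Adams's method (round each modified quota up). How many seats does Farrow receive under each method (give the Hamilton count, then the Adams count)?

4 and 5

Hamilton: Brisco 10, Harke 14, Galen 9, Farrow 4, Dorne 5, Eskel 7.
Adams: Brisco 9, Harke 13, Galen 9, Farrow 5, Dorne 6, Eskel 7.
Farrow gets 4 under Hamilton and 5 under Adams.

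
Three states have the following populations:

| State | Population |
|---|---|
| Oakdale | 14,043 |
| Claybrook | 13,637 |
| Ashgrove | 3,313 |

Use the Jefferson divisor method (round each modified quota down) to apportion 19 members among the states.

Oakdale 9, Claybrook 8, Ashgrove 2

Standard divisor 30993/19 ≈ 1631.211; standard quotas: Oakdale 8.609, Claybrook 8.360, Ashgrove 2.031.
Rounding down gives 8, 8, 2 = 18 seats, so the divisor must be adjusted.
With modified divisor 1540: modified quotas Oakdale 9.119, Claybrook 8.855, Ashgrove 2.151.
Rounding down: Oakdale 9, Claybrook 8, Ashgrove 2 (total 19).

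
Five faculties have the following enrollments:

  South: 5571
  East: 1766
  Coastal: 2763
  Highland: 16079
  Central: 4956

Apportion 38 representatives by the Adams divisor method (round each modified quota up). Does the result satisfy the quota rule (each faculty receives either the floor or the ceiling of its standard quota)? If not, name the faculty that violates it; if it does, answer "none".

Standard quotas: South 6.799, East 2.155, Coastal 3.372, Highland 19.624, Central 6.049.
Adams allocation: South 7, East 2, Coastal 4, Highland 19, Central 6.
Every allocation lies between the lower and upper quota.

none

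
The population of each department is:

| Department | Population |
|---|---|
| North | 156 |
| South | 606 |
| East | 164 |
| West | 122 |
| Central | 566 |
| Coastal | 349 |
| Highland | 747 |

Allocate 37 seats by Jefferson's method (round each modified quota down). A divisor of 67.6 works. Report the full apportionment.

North 2; South 8; East 2; West 1; Central 8; Coastal 5; Highland 11

With modified divisor 67.6: modified quotas North 2.308, South 8.964, East 2.426, West 1.805, Central 8.373, Coastal 5.163, Highland 11.050.
Rounding down: North 2, South 8, East 2, West 1, Central 8, Coastal 5, Highland 11 (total 37).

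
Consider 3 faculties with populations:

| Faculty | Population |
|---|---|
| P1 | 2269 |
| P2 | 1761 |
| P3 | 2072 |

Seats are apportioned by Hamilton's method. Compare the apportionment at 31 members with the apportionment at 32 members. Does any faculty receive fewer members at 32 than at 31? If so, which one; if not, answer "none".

At 31 seats: P1 12, P2 9, P3 10.
At 32 seats: P1 12, P2 9, P3 11.
No faculty's allocation decreased.

none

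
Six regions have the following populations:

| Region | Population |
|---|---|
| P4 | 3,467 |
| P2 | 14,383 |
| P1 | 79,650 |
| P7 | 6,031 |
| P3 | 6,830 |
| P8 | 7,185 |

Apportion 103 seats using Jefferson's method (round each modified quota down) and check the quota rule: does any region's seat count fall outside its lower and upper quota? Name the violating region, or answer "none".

Standard quotas: P4 3.038, P2 12.603, P1 69.794, P7 5.285, P3 5.985, P8 6.296.
Jefferson allocation: P4 3, P2 12, P1 71, P7 5, P3 6, P8 6.
P1 has quota 69.794 (lower 69, upper 70) but receives 71 — outside the quota interval.

P1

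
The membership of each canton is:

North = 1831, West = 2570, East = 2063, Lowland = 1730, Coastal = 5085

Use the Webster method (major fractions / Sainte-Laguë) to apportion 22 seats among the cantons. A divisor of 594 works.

North 3, West 4, East 3, Lowland 3, Coastal 9

With modified divisor 594: modified quotas North 3.082, West 4.327, East 3.473, Lowland 2.912, Coastal 8.561.
Rounding to the nearest integer: North 3, West 4, East 3, Lowland 3, Coastal 9 (total 22).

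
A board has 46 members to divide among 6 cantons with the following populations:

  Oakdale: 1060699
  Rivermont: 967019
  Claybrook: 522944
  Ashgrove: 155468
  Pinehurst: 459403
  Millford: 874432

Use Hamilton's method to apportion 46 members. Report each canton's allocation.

Total 4039965; standard divisor 4039965/46 ≈ 87825.326.
Standard quotas: Oakdale 12.0774, Rivermont 11.0107, Claybrook 5.9544, Ashgrove 1.7702, Pinehurst 5.2309, Millford 9.9565.
Lower quotas: Oakdale 12, Rivermont 11, Claybrook 5, Ashgrove 1, Pinehurst 5, Millford 9 (sum 43, leaving 3 seats).
Remainders in descending order: Millford 0.9565, Claybrook 0.9544, Ashgrove 0.7702, Pinehurst 0.2309, Oakdale 0.0774, Rivermont 0.0107.
Largest remainders: Millford, Claybrook, Ashgrove receive the extra seats.

Oakdale 12; Rivermont 11; Claybrook 6; Ashgrove 2; Pinehurst 5; Millford 10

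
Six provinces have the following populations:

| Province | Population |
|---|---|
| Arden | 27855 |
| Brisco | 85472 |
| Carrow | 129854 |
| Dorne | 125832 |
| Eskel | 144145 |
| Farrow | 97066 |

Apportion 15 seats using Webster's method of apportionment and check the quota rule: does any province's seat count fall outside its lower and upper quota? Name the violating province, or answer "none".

none

Standard quotas: Arden 0.685, Brisco 2.101, Carrow 3.192, Dorne 3.093, Eskel 3.543, Farrow 2.386.
Webster allocation: Arden 1, Brisco 2, Carrow 3, Dorne 3, Eskel 4, Farrow 2.
Every allocation lies between the lower and upper quota.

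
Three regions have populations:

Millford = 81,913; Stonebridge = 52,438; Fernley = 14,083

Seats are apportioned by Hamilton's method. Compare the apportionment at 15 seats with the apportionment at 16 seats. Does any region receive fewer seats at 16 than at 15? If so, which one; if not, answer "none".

Fernley

At 15 seats: Millford 8, Stonebridge 5, Fernley 2.
At 16 seats: Millford 9, Stonebridge 6, Fernley 1.
Fernley drops from 2 to 1.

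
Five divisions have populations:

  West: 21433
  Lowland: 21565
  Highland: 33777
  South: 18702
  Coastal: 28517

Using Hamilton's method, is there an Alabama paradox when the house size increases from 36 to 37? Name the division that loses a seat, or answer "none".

At 36 seats: West 6, Lowland 6, Highland 10, South 6, Coastal 8.
At 37 seats: West 6, Lowland 6, Highland 10, South 6, Coastal 9.
No division's allocation decreased.

none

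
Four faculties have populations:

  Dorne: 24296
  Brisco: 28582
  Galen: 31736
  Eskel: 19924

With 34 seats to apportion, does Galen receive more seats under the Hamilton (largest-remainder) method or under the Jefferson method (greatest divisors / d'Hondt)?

Jefferson

Hamilton: Dorne 8, Brisco 9, Galen 10, Eskel 7.
Jefferson: Dorne 8, Brisco 9, Galen 11, Eskel 6.
Galen gets 10 under Hamilton and 11 under Jefferson.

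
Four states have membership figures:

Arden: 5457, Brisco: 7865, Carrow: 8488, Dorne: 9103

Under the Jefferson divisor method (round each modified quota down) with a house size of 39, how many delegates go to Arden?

7

Standard divisor 30913/39 ≈ 792.641; standard quotas: Arden 6.885, Brisco 9.923, Carrow 10.709, Dorne 11.484.
Rounding down gives 6, 9, 10, 11 = 36 seats, so the divisor must be adjusted.
With modified divisor 770: modified quotas Arden 7.087, Brisco 10.214, Carrow 11.023, Dorne 11.822.
Rounding down: Arden 7, Brisco 10, Carrow 11, Dorne 11 (total 39).
Arden receives 7.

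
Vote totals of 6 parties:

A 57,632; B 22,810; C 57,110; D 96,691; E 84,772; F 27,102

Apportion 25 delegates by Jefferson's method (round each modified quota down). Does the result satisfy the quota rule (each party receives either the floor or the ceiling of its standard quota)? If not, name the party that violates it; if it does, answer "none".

none

Standard quotas: A 4.163, B 1.648, C 4.125, D 6.984, E 6.123, F 1.958.
Jefferson allocation: A 4, B 1, C 4, D 7, E 7, F 2.
Every allocation lies between the lower and upper quota.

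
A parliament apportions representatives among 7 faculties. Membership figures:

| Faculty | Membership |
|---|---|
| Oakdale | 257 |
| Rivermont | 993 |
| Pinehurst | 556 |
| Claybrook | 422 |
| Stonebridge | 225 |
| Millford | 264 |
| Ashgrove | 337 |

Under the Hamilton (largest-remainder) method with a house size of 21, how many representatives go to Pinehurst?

Standard divisor: 3054 ÷ 21 ≈ 145.429.
Standard quotas: Oakdale 1.767, Rivermont 6.828, Pinehurst 3.823, Claybrook 2.902, Stonebridge 1.547, Millford 1.815, Ashgrove 2.317.
Lower quotas: Oakdale 1, Rivermont 6, Pinehurst 3, Claybrook 2, Stonebridge 1, Millford 1, Ashgrove 2 (sum 16, leaving 5 seats).
Remainders in descending order: Claybrook 0.902, Rivermont 0.828, Pinehurst 0.823, Millford 0.815, Oakdale 0.767, Stonebridge 0.547, Ashgrove 0.317.
Largest remainders: Claybrook, Rivermont, Pinehurst, Millford, Oakdale receive the extra seats.
Pinehurst receives 4.

4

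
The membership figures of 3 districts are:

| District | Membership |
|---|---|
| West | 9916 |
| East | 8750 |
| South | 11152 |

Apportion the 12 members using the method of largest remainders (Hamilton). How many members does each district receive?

Total 29818; standard divisor 29818/12 ≈ 2484.833.
Standard quotas: West 3.9906, East 3.5214, South 4.4880.
Lower quotas: West 3, East 3, South 4 (sum 10, leaving 2 seats).
Remainders in descending order: West 0.9906, East 0.5214, South 0.4880.
Largest remainders: West, East receive the extra seats.

West: 4, East: 4, South: 4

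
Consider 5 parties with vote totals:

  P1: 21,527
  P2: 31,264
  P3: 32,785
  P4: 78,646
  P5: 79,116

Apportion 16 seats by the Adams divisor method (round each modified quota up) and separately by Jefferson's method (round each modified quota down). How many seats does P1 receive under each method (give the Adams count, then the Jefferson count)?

Adams: P1 2, P2 2, P3 2, P4 5, P5 5.
Jefferson: P1 1, P2 2, P3 2, P4 5, P5 6.
P1 gets 2 under Adams and 1 under Jefferson.

2 and 1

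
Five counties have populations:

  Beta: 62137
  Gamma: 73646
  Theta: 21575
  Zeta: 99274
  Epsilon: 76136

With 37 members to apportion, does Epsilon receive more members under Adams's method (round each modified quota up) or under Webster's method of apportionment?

Webster

Adams: Beta 7, Gamma 8, Theta 3, Zeta 11, Epsilon 8.
Webster: Beta 7, Gamma 8, Theta 2, Zeta 11, Epsilon 9.
Epsilon gets 8 under Adams and 9 under Webster.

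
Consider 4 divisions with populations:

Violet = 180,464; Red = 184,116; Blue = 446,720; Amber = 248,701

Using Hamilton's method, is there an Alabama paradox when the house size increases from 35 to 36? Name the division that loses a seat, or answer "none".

none

At 35 seats: Violet 6, Red 6, Blue 15, Amber 8.
At 36 seats: Violet 6, Red 6, Blue 15, Amber 9.
No division's allocation decreased.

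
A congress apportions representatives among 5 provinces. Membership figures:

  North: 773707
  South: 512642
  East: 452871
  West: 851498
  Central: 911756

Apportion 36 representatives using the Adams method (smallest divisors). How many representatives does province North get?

8

Standard divisor 3502474/36 ≈ 97290.944; standard quotas: North 7.953, South 5.269, East 4.655, West 8.752, Central 9.371.
Rounding up gives 8, 6, 5, 9, 10 = 38 seats, so the divisor must be adjusted.
With modified divisor 104500: modified quotas North 7.404, South 4.906, East 4.334, West 8.148, Central 8.725.
Rounding up: North 8, South 5, East 5, West 9, Central 9 (total 36).
North receives 8.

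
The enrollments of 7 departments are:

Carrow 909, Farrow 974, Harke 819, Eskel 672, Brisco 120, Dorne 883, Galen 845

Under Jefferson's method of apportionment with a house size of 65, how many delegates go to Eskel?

8

Standard divisor 5222/65 ≈ 80.338; standard quotas: Carrow 11.315, Farrow 12.124, Harke 10.194, Eskel 8.365, Brisco 1.494, Dorne 10.991, Galen 10.518.
Rounding down gives 11, 12, 10, 8, 1, 10, 10 = 62 seats, so the divisor must be adjusted.
With modified divisor 75.3: modified quotas Carrow 12.072, Farrow 12.935, Harke 10.876, Eskel 8.924, Brisco 1.594, Dorne 11.726, Galen 11.222.
Rounding down: Carrow 12, Farrow 12, Harke 10, Eskel 8, Brisco 1, Dorne 11, Galen 11 (total 65).
Eskel receives 8.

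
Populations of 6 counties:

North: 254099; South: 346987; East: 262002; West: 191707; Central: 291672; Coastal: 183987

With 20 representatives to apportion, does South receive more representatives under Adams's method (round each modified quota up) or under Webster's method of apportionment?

Webster

Adams: North 3, South 4, East 3, West 3, Central 4, Coastal 3.
Webster: North 3, South 5, East 3, West 3, Central 4, Coastal 2.
South gets 4 under Adams and 5 under Webster.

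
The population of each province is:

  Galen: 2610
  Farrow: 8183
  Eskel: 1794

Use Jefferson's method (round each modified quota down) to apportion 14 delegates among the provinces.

Galen 3, Farrow 9, Eskel 2

Standard divisor 12587/14 ≈ 899.071; standard quotas: Galen 2.903, Farrow 9.102, Eskel 1.995.
Rounding down gives 2, 9, 1 = 12 seats, so the divisor must be adjusted.
With modified divisor 840: modified quotas Galen 3.107, Farrow 9.742, Eskel 2.136.
Rounding down: Galen 3, Farrow 9, Eskel 2 (total 14).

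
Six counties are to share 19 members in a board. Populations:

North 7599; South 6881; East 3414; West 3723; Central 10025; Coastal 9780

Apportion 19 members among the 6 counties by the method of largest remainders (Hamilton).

The standard divisor is 41422/19 ≈ 2180.105.
Standard quotas: North 3.4856, South 3.1563, East 1.5660, West 1.7077, Central 4.5984, Coastal 4.4860.
Lower quotas: North 3, South 3, East 1, West 1, Central 4, Coastal 4 (sum 16, leaving 3 seats).
Remainders in descending order: West 0.7077, Central 0.5984, East 0.5660, Coastal 0.4860, North 0.4856, South 0.1563.
Largest remainders: West, Central, East receive the extra seats.

North 3, South 3, East 2, West 2, Central 5, Coastal 4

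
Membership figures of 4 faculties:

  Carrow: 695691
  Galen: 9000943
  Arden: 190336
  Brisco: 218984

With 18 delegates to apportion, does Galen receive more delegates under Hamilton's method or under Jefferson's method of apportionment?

Jefferson

Hamilton: Carrow 1, Galen 16, Arden 0, Brisco 1.
Jefferson: Carrow 1, Galen 17, Arden 0, Brisco 0.
Galen gets 16 under Hamilton and 17 under Jefferson.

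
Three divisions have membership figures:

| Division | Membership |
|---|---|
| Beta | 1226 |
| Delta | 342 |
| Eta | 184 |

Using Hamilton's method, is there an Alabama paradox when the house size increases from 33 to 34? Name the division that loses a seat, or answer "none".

At 33 seats: Beta 23, Delta 6, Eta 4.
At 34 seats: Beta 24, Delta 7, Eta 3.
Eta drops from 4 to 3.

Eta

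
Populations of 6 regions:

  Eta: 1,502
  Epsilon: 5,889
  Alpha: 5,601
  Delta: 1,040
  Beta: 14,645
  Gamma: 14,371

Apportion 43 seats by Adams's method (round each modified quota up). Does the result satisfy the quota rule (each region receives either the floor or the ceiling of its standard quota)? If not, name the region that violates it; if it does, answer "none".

none

Standard quotas: Eta 1.500, Epsilon 5.882, Alpha 5.595, Delta 1.039, Beta 14.629, Gamma 14.355.
Adams allocation: Eta 2, Epsilon 6, Alpha 6, Delta 1, Beta 14, Gamma 14.
Every allocation lies between the lower and upper quota.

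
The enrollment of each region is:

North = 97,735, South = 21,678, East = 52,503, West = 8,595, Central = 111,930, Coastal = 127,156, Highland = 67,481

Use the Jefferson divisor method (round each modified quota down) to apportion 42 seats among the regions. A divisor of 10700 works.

North 9, South 2, East 4, West 0, Central 10, Coastal 11, Highland 6

With modified divisor 10700: modified quotas North 9.134, South 2.026, East 4.907, West 0.803, Central 10.461, Coastal 11.884, Highland 6.307.
Rounding down: North 9, South 2, East 4, West 0, Central 10, Coastal 11, Highland 6 (total 42).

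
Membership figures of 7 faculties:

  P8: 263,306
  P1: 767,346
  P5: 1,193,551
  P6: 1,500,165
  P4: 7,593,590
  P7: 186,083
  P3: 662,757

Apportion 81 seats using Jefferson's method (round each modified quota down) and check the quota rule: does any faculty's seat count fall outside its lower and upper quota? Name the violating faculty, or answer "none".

Standard quotas: P8 1.753, P1 5.109, P5 7.946, P6 9.987, P4 50.554, P7 1.239, P3 4.412.
Jefferson allocation: P8 1, P1 5, P5 8, P6 10, P4 52, P7 1, P3 4.
P4 has quota 50.554 (lower 50, upper 51) but receives 52 — outside the quota interval.

P4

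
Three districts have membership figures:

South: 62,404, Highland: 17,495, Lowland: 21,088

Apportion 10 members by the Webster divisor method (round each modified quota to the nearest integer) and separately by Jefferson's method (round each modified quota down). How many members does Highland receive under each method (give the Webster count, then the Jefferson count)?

Webster: South 6, Highland 2, Lowland 2.
Jefferson: South 7, Highland 1, Lowland 2.
Highland gets 2 under Webster and 1 under Jefferson.

2 and 1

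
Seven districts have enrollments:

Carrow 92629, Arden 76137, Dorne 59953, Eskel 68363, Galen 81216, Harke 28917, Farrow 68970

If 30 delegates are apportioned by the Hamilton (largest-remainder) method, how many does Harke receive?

The standard divisor is 476185/30 ≈ 15872.833.
Standard quotas: Carrow 5.8357, Arden 4.7967, Dorne 3.7771, Eskel 4.3069, Galen 5.1167, Harke 1.8218, Farrow 4.3452.
Lower quotas: Carrow 5, Arden 4, Dorne 3, Eskel 4, Galen 5, Harke 1, Farrow 4 (sum 26, leaving 4 seats).
Remainders in descending order: Carrow 0.8357, Harke 0.8218, Arden 0.7967, Dorne 0.7771, Farrow 0.3452, Eskel 0.3069, Galen 0.1167.
Largest remainders: Carrow, Harke, Arden, Dorne receive the extra seats.
Harke receives 2.

2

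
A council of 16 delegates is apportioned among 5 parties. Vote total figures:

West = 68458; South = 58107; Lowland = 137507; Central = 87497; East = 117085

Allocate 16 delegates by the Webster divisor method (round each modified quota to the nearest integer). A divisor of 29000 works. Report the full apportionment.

West: 2; South: 2; Lowland: 5; Central: 3; East: 4

With modified divisor 29000: modified quotas West 2.361, South 2.004, Lowland 4.742, Central 3.017, East 4.037.
Rounding to the nearest integer: West 2, South 2, Lowland 5, Central 3, East 4 (total 16).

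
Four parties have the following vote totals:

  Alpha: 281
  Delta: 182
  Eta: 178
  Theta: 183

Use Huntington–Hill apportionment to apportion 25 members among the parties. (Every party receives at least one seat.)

Alpha: 8; Delta: 6; Eta: 5; Theta: 6

With divisor 33.2: modified quotas Alpha 8.464, Delta 5.482, Eta 5.361, Theta 5.512.
Geometric-mean thresholds: Alpha √(8·9)=8.485, Delta √(5·6)=5.477, Eta √(5·6)=5.477, Theta √(5·6)=5.477.
Each quota rounded against its threshold gives Alpha 8, Delta 6, Eta 5, Theta 6 (total 25).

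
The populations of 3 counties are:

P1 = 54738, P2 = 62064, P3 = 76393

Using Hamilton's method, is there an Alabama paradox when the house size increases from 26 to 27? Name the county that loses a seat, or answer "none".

At 26 seats: P1 8, P2 8, P3 10.
At 27 seats: P1 7, P2 9, P3 11.
P1 drops from 8 to 7.

P1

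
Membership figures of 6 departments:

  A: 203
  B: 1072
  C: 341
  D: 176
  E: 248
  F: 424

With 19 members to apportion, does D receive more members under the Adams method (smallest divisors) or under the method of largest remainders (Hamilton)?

Adams: A 2, B 7, C 3, D 2, E 2, F 3.
Hamilton: A 2, B 8, C 3, D 1, E 2, F 3.
D gets 2 under Adams and 1 under Hamilton.

Adams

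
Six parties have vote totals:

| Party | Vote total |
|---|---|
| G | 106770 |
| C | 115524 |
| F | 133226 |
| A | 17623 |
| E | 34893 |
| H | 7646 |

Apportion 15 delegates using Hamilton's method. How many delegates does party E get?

1

Total 415682; standard divisor 415682/15 ≈ 27712.133.
Standard quotas: G 3.8528, C 4.1687, F 4.8075, A 0.6359, E 1.2591, H 0.2759.
Lower quotas: G 3, C 4, F 4, A 0, E 1, H 0 (sum 12, leaving 3 seats).
Remainders in descending order: G 0.8528, F 0.8075, A 0.6359, H 0.2759, E 0.2591, C 0.1687.
The surplus seats go to G, F, A.
E receives 1.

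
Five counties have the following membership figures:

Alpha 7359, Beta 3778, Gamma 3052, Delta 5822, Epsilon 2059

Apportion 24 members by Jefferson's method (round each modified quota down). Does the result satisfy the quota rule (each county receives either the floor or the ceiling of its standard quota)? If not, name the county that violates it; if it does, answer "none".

none

Standard quotas: Alpha 8.003, Beta 4.108, Gamma 3.319, Delta 6.331, Epsilon 2.239.
Jefferson allocation: Alpha 8, Beta 4, Gamma 3, Delta 7, Epsilon 2.
Every allocation lies between the lower and upper quota.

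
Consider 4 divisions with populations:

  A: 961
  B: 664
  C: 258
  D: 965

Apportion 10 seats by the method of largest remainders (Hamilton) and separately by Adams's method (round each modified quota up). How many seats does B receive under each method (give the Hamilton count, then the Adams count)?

2 and 3

Hamilton: A 3, B 2, C 1, D 4.
Adams: A 3, B 3, C 1, D 3.
B gets 2 under Hamilton and 3 under Adams.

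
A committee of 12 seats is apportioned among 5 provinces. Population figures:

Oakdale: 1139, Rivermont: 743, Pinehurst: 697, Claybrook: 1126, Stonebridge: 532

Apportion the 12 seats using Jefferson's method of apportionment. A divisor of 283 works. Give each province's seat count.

Oakdale 4, Rivermont 2, Pinehurst 2, Claybrook 3, Stonebridge 1

With modified divisor 283: modified quotas Oakdale 4.025, Rivermont 2.625, Pinehurst 2.463, Claybrook 3.979, Stonebridge 1.880.
Rounding down: Oakdale 4, Rivermont 2, Pinehurst 2, Claybrook 3, Stonebridge 1 (total 12).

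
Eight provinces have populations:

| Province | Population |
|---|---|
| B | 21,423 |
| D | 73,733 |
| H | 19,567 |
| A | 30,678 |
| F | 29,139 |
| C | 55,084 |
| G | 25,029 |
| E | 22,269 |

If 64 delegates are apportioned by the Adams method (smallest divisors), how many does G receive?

6

Standard divisor 276922/64 ≈ 4326.906; standard quotas: B 4.951, D 17.041, H 4.522, A 7.090, F 6.734, C 12.731, G 5.785, E 5.147.
Rounding up gives 5, 18, 5, 8, 7, 13, 6, 6 = 68 seats, so the divisor must be adjusted.
With modified divisor 4600: modified quotas B 4.657, D 16.029, H 4.254, A 6.669, F 6.335, C 11.975, G 5.441, E 4.841.
Rounding up: B 5, D 17, H 5, A 7, F 7, C 12, G 6, E 5 (total 64).
G receives 6.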